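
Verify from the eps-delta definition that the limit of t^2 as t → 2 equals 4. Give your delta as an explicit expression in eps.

Suppose eps > 0. We seek delta > 0 with 0 < |t − 2| < delta ⇒ |t^2 − 4| < eps.
Factor: t^2 − 4 = (t − 2)(t + 2), so |t^2 − 4| = |t − 2|·|t + 2|.
Restrict delta ≤ 1. Then |t − 2| < 1 gives |t| < 3, so by the triangle inequality |t + 2| ≤ 3 + 2 = 5.
Hence |t^2 − 4| ≤ 5|t − 2|, which is < eps once |t − 2| < eps/5.
Take delta = min(1, eps/5). If 0 < |t − 2| < delta then both bounds hold and |t^2 − 4| ≤ 5|t − 2| < 5·(eps/5) = eps.

delta = min(1, eps/5)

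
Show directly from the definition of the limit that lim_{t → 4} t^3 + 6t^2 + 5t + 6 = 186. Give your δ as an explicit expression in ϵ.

δ = min(1, ϵ/120)

Let ϵ > 0 be given. We want δ > 0 such that 0 < |t − 4| < δ implies |(t^3 + 6t^2 + 5t + 6) − 186| < ϵ.
(t^3 + 6t^2 + 5t + 6) − 186 = t^3 + 6t^2 + 5t - 180 = (t − 4)(t^2 + 10t + 45).
So |(t^3 + 6t^2 + 5t + 6) − 186| = |t − 4|·|t^2 + 10t + 45|.
Assume first that |t − 4| < 1, so |t| < 5. Then |t^2 + 10t + 45| ≤ 5^2 + 10·5 + 45 = 120.
Hence |(t^3 + 6t^2 + 5t + 6) − 186| ≤ 120|t − 4| < ϵ provided |t − 4| < ϵ/120.
Choosing δ = min(1, ϵ/120) ensures both conditions, hence |(t^3 + 6t^2 + 5t + 6) − 186| < ϵ.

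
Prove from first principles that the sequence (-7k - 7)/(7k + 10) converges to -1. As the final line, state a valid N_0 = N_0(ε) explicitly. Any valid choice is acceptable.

N_0 = (3/7)/ε

Fix ε > 0. For k ≥ 1, |(-7k - 7)/(7k + 10) + 1| = |21|/(7(7k + 10)) = 21/(7(7k + 10)).
Since 7k + 10 ≥ 7k for k ≥ 1, this is ≤ 21/(7·7k) = (3/7)/k.
So |(-7k - 7)/(7k + 10) + 1| < ε whenever k > (3/7)/ε.
Take N_0 = (3/7)/ε. If k > N_0 then |(-7k - 7)/(7k + 10) + 1| ≤ (3/7)/k < ε.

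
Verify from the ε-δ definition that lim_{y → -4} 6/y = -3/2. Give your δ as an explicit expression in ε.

δ = min(2, (4/3)ε)

Let ε > 0 be given. We seek δ > 0 such that 0 < |y + 4| < δ implies |6/y + 3/2| < ε.
|6/y + 3/2| = 6·|-4 − y|/(4·|y|) = 6|y + 4|/(4|y|).
Require δ ≤ 2 so that |y| > 4 − 2 = 2, hence 4|y| > 8.
Then |6/y + 3/2| < 6|y + 4|/8, which is < ε when |y + 4| < (4/3)ε.
Take δ = min(2, (4/3)ε). Then 0 < |y + 4| < δ gives both |y + 4| < 2 and |y + 4| < (4/3)ε, so |6/y + 3/2| < ε.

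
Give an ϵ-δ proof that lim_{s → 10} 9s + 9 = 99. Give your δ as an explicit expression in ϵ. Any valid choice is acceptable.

Fix ϵ > 0. We need δ > 0 so that 0 < |s − 10| < δ implies |(9s + 9) − 99| < ϵ.
|(9s + 9) − 99| = |9s - 90| = 9|s − 10|.
Thus it suffices that |s − 10| < ϵ/9.
Choosing δ = ϵ/9 gives |(9s + 9) − 99| = 9|s − 10| < ϵ whenever |s − 10| < δ.

δ = ϵ/9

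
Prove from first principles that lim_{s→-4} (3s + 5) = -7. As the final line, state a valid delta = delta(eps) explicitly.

Suppose eps > 0. We need delta > 0 so that 0 < |s + 4| < delta implies |(3s + 5) + 7| < eps.
Since (3s + 5) + 7 = 3(s + 4), we have |(3s + 5) + 7| = 3|s + 4|.
So 3|s + 4| < eps exactly when |s + 4| < eps/3.
Take delta = eps/3. If 0 < |s + 4| < delta then |(3s + 5) + 7| = 3|s + 4| < 3·(eps/3) = eps.

delta = eps/3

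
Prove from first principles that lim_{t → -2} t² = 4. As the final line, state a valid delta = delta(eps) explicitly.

Let eps > 0. We seek delta > 0 with 0 < |t + 2| < delta ⇒ |t² − 4| < eps.
Factor: t² − 4 = (t + 2)(t - 2), so |t² − 4| = |t + 2|·|t - 2|.
Restrict delta ≤ 2. Then |t + 2| < 2 gives |t| < 4, so by the triangle inequality |t - 2| ≤ 4 + 2 = 6.
Hence |t² − 4| ≤ 6|t + 2|, which is < eps once |t + 2| < eps/6.
Take delta = min(2, eps/6). If 0 < |t + 2| < delta then both bounds hold and |t² − 4| ≤ 6|t + 2| < 6·(eps/6) = eps.

delta = min(2, eps/6)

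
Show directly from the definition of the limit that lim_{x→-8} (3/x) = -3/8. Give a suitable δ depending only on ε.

Let ε > 0. We seek δ > 0 such that 0 < |x + 8| < δ implies |3/x + 3/8| < ε.
|3/x + 3/8| = 3·|-8 − x|/(8·|x|) = 3|x + 8|/(8|x|).
Require δ ≤ 4 so that |x| > 8 − 4 = 4, hence 8|x| > 32.
Then |3/x + 3/8| < 3|x + 8|/32, which is < ε when |x + 8| < (32/3)ε.
Take δ = min(4, (32/3)ε). Then 0 < |x + 8| < δ gives both |x + 8| < 4 and |x + 8| < (32/3)ε, so |3/x + 3/8| < ε.

δ = min(4, (32/3)ε)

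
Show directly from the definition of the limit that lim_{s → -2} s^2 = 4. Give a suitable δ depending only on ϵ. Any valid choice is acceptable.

Fix ϵ > 0. We seek δ > 0 with 0 < |s + 2| < δ ⇒ |s^2 − 4| < ϵ.
Factor: s^2 − 4 = (s + 2)(s - 2), so |s^2 − 4| = |s + 2|·|s - 2|.
Restrict δ ≤ 1. Then |s + 2| < 1 gives |s| < 3, so by the triangle inequality |s - 2| ≤ 3 + 2 = 5.
Hence |s^2 − 4| ≤ 5|s + 2|, which is < ϵ once |s + 2| < ϵ/5.
Take δ = min(1, ϵ/5). If 0 < |s + 2| < δ then both bounds hold and |s^2 − 4| ≤ 5|s + 2| < 5·(ϵ/5) = ϵ.

δ = min(1, ϵ/5)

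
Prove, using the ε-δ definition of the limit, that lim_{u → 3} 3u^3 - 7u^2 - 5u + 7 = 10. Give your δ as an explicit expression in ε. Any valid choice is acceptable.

Let ε > 0. We want δ > 0 such that 0 < |u − 3| < δ implies |(3u^3 - 7u^2 - 5u + 7) − 10| < ε.
(3u^3 - 7u^2 - 5u + 7) − 10 = 3u^3 - 7u^2 - 5u - 3 = (u − 3)(3u^2 + 2u + 1).
So |(3u^3 - 7u^2 - 5u + 7) − 10| = |u − 3|·|3u^2 + 2u + 1|.
Assume first that |u − 3| < 2, so |u| < 5. Then |3u^2 + 2u + 1| ≤ 3·5^2 + 2·5 + 1 = 86.
Hence |(3u^3 - 7u^2 - 5u + 7) − 10| ≤ 86|u − 3| < ε provided |u − 3| < ε/86.
Take δ = min(2, ε/86). Then 0 < |u − 3| < δ gives both |u − 3| < 2 and |u − 3| < ε/86, so |(3u^3 - 7u^2 - 5u + 7) − 10| < ε.

δ = min(2, ε/86)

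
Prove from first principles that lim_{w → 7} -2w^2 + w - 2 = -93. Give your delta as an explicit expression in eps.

delta = min(1, eps/29)

Let eps > 0. We want delta > 0 such that 0 < |w − 7| < delta implies |(-2w^2 + w - 2) + 93| < eps.
(-2w^2 + w - 2) + 93 = -2w^2 + w + 91 = (w − 7)(-2w - 13).
So |(-2w^2 + w - 2) + 93| = |w − 7|·|-2w - 13|.
Require delta ≤ 1. Then |w − 7| < 1 gives |w| < 8, and by the triangle inequality |-2w - 13| ≤ 2·8 + 13 = 29.
Hence |(-2w^2 + w - 2) + 93| ≤ 29|w − 7| < eps provided |w − 7| < eps/29.
Take delta = min(1, eps/29). Then 0 < |w − 7| < delta gives both |w − 7| < 1 and |w − 7| < eps/29, so |(-2w^2 + w - 2) + 93| < eps.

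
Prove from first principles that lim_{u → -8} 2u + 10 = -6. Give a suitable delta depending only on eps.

delta = eps/2

Fix eps > 0. We need delta > 0 so that 0 < |u + 8| < delta implies |(2u + 10) + 6| < eps.
Since (2u + 10) + 6 = 2(u + 8), we have |(2u + 10) + 6| = 2|u + 8|.
Thus it suffices that |u + 8| < eps/2.
Choosing delta = eps/2 gives |(2u + 10) + 6| = 2|u + 8| < eps whenever |u + 8| < delta.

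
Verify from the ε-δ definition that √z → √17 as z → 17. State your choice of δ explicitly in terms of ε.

Let ε > 0. We want δ > 0 such that 0 < |z − 17| < δ implies |√z − √17| < ε.
Multiplying by the conjugate, |√z − √17| = |z − 17|/(√z + √17).
Restrict δ ≤ 17 so that |z − 17| < 17 forces z > 0, and then √z + √17 > √17.
Hence |√z − √17| < |z − 17|/√17, which is < ε once |z − 17| < √17·ε.
Take δ = min(17, √17·ε). If 0 < |z − 17| < δ then z > 0 and |√z − √17| < |z − 17|/√17 < ε.

δ = min(17, √17·ε)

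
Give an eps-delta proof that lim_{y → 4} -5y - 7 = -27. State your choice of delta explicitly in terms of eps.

Fix eps > 0. We need delta > 0 so that 0 < |y − 4| < delta implies |(-5y - 7) + 27| < eps.
Since (-5y - 7) + 27 = -5(y − 4), we have |(-5y - 7) + 27| = 5|y − 4|.
So 5|y − 4| < eps exactly when |y − 4| < eps/5.
Choosing delta = eps/5 gives |(-5y - 7) + 27| = 5|y − 4| < eps whenever |y − 4| < delta.

delta = eps/5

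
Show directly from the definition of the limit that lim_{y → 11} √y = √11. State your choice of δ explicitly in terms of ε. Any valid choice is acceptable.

δ = min(11, √11·ε)

Let ε > 0 be given. We want δ > 0 such that 0 < |y − 11| < δ implies |√y − √11| < ε.
Rationalise: √y − √11 = (y − 11)/(√y + √11), so |√y − √11| = |y − 11|/(√y + √11).
Restrict δ ≤ 11 so that |y − 11| < 11 forces y > 0, and then √y + √11 > √11.
Hence |√y − √11| < |y − 11|/√11, which is < ε once |y − 11| < √11·ε.
Take δ = min(11, √11·ε). If 0 < |y − 11| < δ then y > 0 and |√y − √11| < |y − 11|/√11 < ε.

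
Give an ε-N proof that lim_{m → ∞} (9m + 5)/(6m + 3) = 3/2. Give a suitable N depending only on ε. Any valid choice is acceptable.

N = (1/12)/ε

Fix ε > 0. For m ≥ 1, |(9m + 5)/(6m + 3) − (3/2)| = |3|/(6(6m + 3)) = 3/(6(6m + 3)).
Since 6m + 3 ≥ 6m for m ≥ 1, this is ≤ 3/(6·6m) = (1/12)/m.
So |(9m + 5)/(6m + 3) − (3/2)| < ε whenever m > (1/12)/ε.
Take N = (1/12)/ε. If m > N then |(9m + 5)/(6m + 3) − (3/2)| ≤ (1/12)/m < ε.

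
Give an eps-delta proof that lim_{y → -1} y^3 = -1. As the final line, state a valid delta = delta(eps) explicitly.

Suppose eps > 0. We seek delta > 0 with 0 < |y + 1| < delta ⇒ |y^3 + 1| < eps.
Factor: y^3 + 1 = (y + 1)(y^2 - y + 1), so |y^3 + 1| = |y + 1|·|y^2 - y + 1|.
Restrict delta ≤ 1. Then |y + 1| < 1 gives |y| < 2, so by the triangle inequality |y^2 - y + 1| ≤ 2^2 + 2 + 1 = 7.
Hence |y^3 + 1| ≤ 7|y + 1|, which is < eps once |y + 1| < eps/7.
Take delta = min(1, eps/7). If 0 < |y + 1| < delta then both bounds hold and |y^3 + 1| ≤ 7|y + 1| < 7·(eps/7) = eps.

delta = min(1, eps/7)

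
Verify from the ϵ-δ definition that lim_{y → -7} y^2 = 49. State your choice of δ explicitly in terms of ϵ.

Let ϵ > 0. We seek δ > 0 with 0 < |y + 7| < δ ⇒ |y^2 − 49| < ϵ.
Factor: y^2 − 49 = (y + 7)(y - 7), so |y^2 − 49| = |y + 7|·|y - 7|.
Restrict δ ≤ 2. Then |y + 7| < 2 gives |y| < 9, so by the triangle inequality |y - 7| ≤ 9 + 7 = 16.
Hence |y^2 − 49| ≤ 16|y + 7|, which is < ϵ once |y + 7| < ϵ/16.
Take δ = min(2, ϵ/16). If 0 < |y + 7| < δ then both bounds hold and |y^2 − 49| ≤ 16|y + 7| < 16·(ϵ/16) = ϵ.

δ = min(2, ϵ/16)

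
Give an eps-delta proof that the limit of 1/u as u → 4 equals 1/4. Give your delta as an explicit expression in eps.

Suppose eps > 0. We seek delta > 0 such that 0 < |u − 4| < delta implies |1/u − (1/4)| < eps.
|1/u − (1/4)| = |4 − u|/(4·|u|) = |u − 4|/(4|u|).
Restrict delta ≤ 2. Then |u − 4| < 2 gives |u| > 2, so 4|u| > 8.
Then |1/u − (1/4)| < |u − 4|/8, which is < eps when |u − 4| < 8eps.
Take delta = min(2, 8eps). Then 0 < |u − 4| < delta gives both |u − 4| < 2 and |u − 4| < 8eps, so |1/u − (1/4)| < eps.

delta = min(2, 8eps)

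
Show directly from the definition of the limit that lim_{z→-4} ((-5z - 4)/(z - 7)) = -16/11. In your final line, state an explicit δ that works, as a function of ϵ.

δ = min(11/2, (121/78)ϵ)

Let ϵ > 0. We want δ > 0 with 0 < |z + 4| < δ ⇒ |(-5z - 4)/(z - 7) + 16/11| < ϵ.
Combining over a common denominator, (-5z - 4)/(z - 7) + 16/11 = [(-5z - 4)·(-11) − 16·(z - 7)] / [(-11)·(z - 7)] = 39(z + 4) / ((-11)(z - 7)).
So |(-5z - 4)/(z - 7) + 16/11| = 39|z + 4| / (11·|z − 7|).
Restrict δ ≤ 11/2. Then |z + 4| < 11/2 gives |z − 7| = |(z + 4) + (-11)| ≥ 11 − 11/2 = 11/2.
Hence |(-5z - 4)/(z - 7) + 16/11| < 39|z + 4|/(11·(11/2)) = (78/121)|z + 4|, which is < ϵ once |z + 4| < (121/78)ϵ.
Take δ = min(11/2, (121/78)ϵ). Then 0 < |z + 4| < δ forces both bounds, so |(-5z - 4)/(z - 7) + 16/11| < ϵ.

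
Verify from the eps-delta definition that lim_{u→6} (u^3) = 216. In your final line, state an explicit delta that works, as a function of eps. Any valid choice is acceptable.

Fix eps > 0. We seek delta > 0 with 0 < |u − 6| < delta ⇒ |u^3 − 216| < eps.
Factor: u^3 − 216 = (u − 6)(u^2 + 6u + 36), so |u^3 − 216| = |u − 6|·|u^2 + 6u + 36|.
Impose delta ≤ 1 so that |u| < 7; then |u^2 + 6u + 36| ≤ 127.
Hence |u^3 − 216| ≤ 127|u − 6|, which is < eps once |u − 6| < eps/127.
Take delta = min(1, eps/127). If 0 < |u − 6| < delta then both bounds hold and |u^3 − 216| ≤ 127|u − 6| < 127·(eps/127) = eps.

delta = min(1, eps/127)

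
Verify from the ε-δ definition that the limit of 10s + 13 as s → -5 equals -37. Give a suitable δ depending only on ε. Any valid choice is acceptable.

δ = ε/10

Let ε > 0 be given. We need δ > 0 so that 0 < |s + 5| < δ implies |(10s + 13) + 37| < ε.
Since (10s + 13) + 37 = 10(s + 5), we have |(10s + 13) + 37| = 10|s + 5|.
So 10|s + 5| < ε exactly when |s + 5| < ε/10.
Choosing δ = ε/10 gives |(10s + 13) + 37| = 10|s + 5| < ε whenever |s + 5| < δ.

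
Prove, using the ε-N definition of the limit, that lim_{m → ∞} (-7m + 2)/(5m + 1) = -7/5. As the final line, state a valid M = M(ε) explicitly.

Let ε > 0. For m ≥ 1, |(-7m + 2)/(5m + 1) + 7/5| = |17|/(5(5m + 1)) = 17/(5(5m + 1)).
Since 5m + 1 ≥ 5m for m ≥ 1, this is ≤ 17/(5·5m) = (17/25)/m.
So |(-7m + 2)/(5m + 1) + 7/5| < ε whenever m > (17/25)/ε.
Take M = (17/25)/ε. If m > M then |(-7m + 2)/(5m + 1) + 7/5| ≤ (17/25)/m < ε.

M = (17/25)/ε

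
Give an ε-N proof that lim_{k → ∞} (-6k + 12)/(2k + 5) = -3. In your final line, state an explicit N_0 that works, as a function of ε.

Fix ε > 0. For k ≥ 1, |(-6k + 12)/(2k + 5) + 3| = |54|/(2(2k + 5)) = 54/(2(2k + 5)).
Since 2k + 5 ≥ 2k for k ≥ 1, this is ≤ 54/(2·2k) = (27/2)/k.
So |(-6k + 12)/(2k + 5) + 3| < ε whenever k > (27/2)/ε.
Take N_0 = (27/2)/ε. If k > N_0 then |(-6k + 12)/(2k + 5) + 3| ≤ (27/2)/k < ε.

N_0 = (27/2)/ε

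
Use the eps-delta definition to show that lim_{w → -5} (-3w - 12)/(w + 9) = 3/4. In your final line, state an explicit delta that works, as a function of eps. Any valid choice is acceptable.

Fix eps > 0. We want delta > 0 with 0 < |w + 5| < delta ⇒ |(-3w - 12)/(w + 9) − (3/4)| < eps.
Combining over a common denominator, (-3w - 12)/(w + 9) − (3/4) = [(-3w - 12)·4 − 3·(w + 9)] / [4·(w + 9)] = -15(w + 5) / (4(w + 9)).
So |(-3w - 12)/(w + 9) − (3/4)| = 15|w + 5| / (4·|w + 9|).
Restrict delta ≤ 2. Then |w + 5| < 2 gives |w + 9| = |(w + 5) + 4| ≥ 4 − 2 = 2.
Hence |(-3w - 12)/(w + 9) − (3/4)| < 15|w + 5|/(4·2) = (15/8)|w + 5|, which is < eps once |w + 5| < (8/15)eps.
Take delta = min(2, (8/15)eps). Then 0 < |w + 5| < delta forces both bounds, so |(-3w - 12)/(w + 9) − (3/4)| < eps.

delta = min(2, (8/15)eps)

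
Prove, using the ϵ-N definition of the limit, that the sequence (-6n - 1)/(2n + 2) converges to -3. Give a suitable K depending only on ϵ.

K = (5/2)/ϵ

Suppose ϵ > 0. For n ≥ 1, |(-6n - 1)/(2n + 2) + 3| = |10|/(2(2n + 2)) = 10/(2(2n + 2)).
Since 2n + 2 ≥ 2n for n ≥ 1, this is ≤ 10/(2·2n) = (5/2)/n.
So |(-6n - 1)/(2n + 2) + 3| < ϵ whenever n > (5/2)/ϵ.
Take K = (5/2)/ϵ. If n > K then |(-6n - 1)/(2n + 2) + 3| ≤ (5/2)/n < ϵ.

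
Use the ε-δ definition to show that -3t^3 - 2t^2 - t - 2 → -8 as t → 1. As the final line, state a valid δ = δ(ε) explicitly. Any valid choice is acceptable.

Fix ε > 0. We want δ > 0 such that 0 < |t − 1| < δ implies |(-3t^3 - 2t^2 - t - 2) + 8| < ε.
(-3t^3 - 2t^2 - t - 2) + 8 = -3t^3 - 2t^2 - t + 6 = (t − 1)(-3t^2 - 5t - 6).
So |(-3t^3 - 2t^2 - t - 2) + 8| = |t − 1|·|-3t^2 - 5t - 6|.
Require δ ≤ 1. Then |t − 1| < 1 gives |t| < 2, and by the triangle inequality |-3t^2 - 5t - 6| ≤ 3·2^2 + 5·2 + 6 = 28.
Hence |(-3t^3 - 2t^2 - t - 2) + 8| ≤ 28|t − 1| < ε provided |t − 1| < ε/28.
Take δ = min(1, ε/28). Then 0 < |t − 1| < δ gives both |t − 1| < 1 and |t − 1| < ε/28, so |(-3t^3 - 2t^2 - t - 2) + 8| < ε.

δ = min(1, ε/28)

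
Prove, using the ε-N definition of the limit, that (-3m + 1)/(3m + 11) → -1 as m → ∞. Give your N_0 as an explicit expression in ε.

N_0 = 4/ε

Fix ε > 0. For m ≥ 1, |(-3m + 1)/(3m + 11) + 1| = |36|/(3(3m + 11)) = 36/(3(3m + 11)).
Since 3m + 11 ≥ 3m for m ≥ 1, this is ≤ 36/(3·3m) = 4/m.
So |(-3m + 1)/(3m + 11) + 1| < ε whenever m > 4/ε.
Take N_0 = 4/ε. If m > N_0 then |(-3m + 1)/(3m + 11) + 1| ≤ 4/m < ε.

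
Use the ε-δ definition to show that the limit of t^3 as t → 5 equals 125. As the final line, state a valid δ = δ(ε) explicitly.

δ = min(1, ε/91)

Fix ε > 0. We seek δ > 0 with 0 < |t − 5| < δ ⇒ |t^3 − 125| < ε.
Factor: t^3 − 125 = (t − 5)(t^2 + 5t + 25), so |t^3 − 125| = |t − 5|·|t^2 + 5t + 25|.
Restrict δ ≤ 1. Then |t − 5| < 1 gives |t| < 6, so by the triangle inequality |t^2 + 5t + 25| ≤ 6^2 + 5·6 + 25 = 91.
Hence |t^3 − 125| ≤ 91|t − 5|, which is < ε once |t − 5| < ε/91.
Take δ = min(1, ε/91). If 0 < |t − 5| < δ then both bounds hold and |t^3 − 125| ≤ 91|t − 5| < 91·(ε/91) = ε.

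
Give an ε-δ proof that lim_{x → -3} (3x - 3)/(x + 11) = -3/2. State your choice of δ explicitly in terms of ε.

Suppose ε > 0. We want δ > 0 with 0 < |x + 3| < δ ⇒ |(3x - 3)/(x + 11) + 3/2| < ε.
Combining over a common denominator, (3x - 3)/(x + 11) + 3/2 = [(3x - 3)·8 − (-12)·(x + 11)] / [8·(x + 11)] = 36(x + 3) / (8(x + 11)).
So |(3x - 3)/(x + 11) + 3/2| = 36|x + 3| / (8·|x + 11|).
Restrict δ ≤ 4. Then |x + 3| < 4 gives |x + 11| = |(x + 3) + 8| ≥ 8 − 4 = 4.
Hence |(3x - 3)/(x + 11) + 3/2| < 36|x + 3|/(8·4) = (9/8)|x + 3|, which is < ε once |x + 3| < (8/9)ε.
Take δ = min(4, (8/9)ε). Then 0 < |x + 3| < δ forces both bounds, so |(3x - 3)/(x + 11) + 3/2| < ε.

δ = min(4, (8/9)ε)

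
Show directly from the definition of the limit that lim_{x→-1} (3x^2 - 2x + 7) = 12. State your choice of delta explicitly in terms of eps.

Let eps > 0 be given. We want delta > 0 such that 0 < |x + 1| < delta implies |(3x^2 - 2x + 7) − 12| < eps.
(3x^2 - 2x + 7) − 12 = 3x^2 - 2x - 5 = (x + 1)(3x - 5).
So |(3x^2 - 2x + 7) − 12| = |x + 1|·|3x - 5|.
Require delta ≤ 2. Then |x + 1| < 2 gives |x| < 3, and by the triangle inequality |3x - 5| ≤ 3·3 + 5 = 14.
Hence |(3x^2 - 2x + 7) − 12| ≤ 14|x + 1| < eps provided |x + 1| < eps/14.
Take delta = min(2, eps/14). Then 0 < |x + 1| < delta gives both |x + 1| < 2 and |x + 1| < eps/14, so |(3x^2 - 2x + 7) − 12| < eps.

delta = min(2, eps/14)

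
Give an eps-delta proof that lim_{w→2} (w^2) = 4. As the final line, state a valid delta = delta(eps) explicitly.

Suppose eps > 0. We seek delta > 0 with 0 < |w − 2| < delta ⇒ |w^2 − 4| < eps.
Factor: w^2 − 4 = (w − 2)(w + 2), so |w^2 − 4| = |w − 2|·|w + 2|.
Restrict delta ≤ 2. Then |w − 2| < 2 gives |w| < 4, so by the triangle inequality |w + 2| ≤ 4 + 2 = 6.
Hence |w^2 − 4| ≤ 6|w − 2|, which is < eps once |w − 2| < eps/6.
Take delta = min(2, eps/6). If 0 < |w − 2| < delta then both bounds hold and |w^2 − 4| ≤ 6|w − 2| < 6·(eps/6) = eps.

delta = min(2, eps/6)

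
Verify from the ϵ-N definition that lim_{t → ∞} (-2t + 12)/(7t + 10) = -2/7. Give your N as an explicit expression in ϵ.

Suppose ϵ > 0. We seek N > 0 such that t > N implies |(-2t + 12)/(7t + 10) + 2/7| < ϵ.
(-2t + 12)/(7t + 10) + 2/7 = (7(-2t + 12) − (-2)(7t + 10)) / (7(7t + 10)) = 104/(7(7t + 10)).
For t > 0 we have 7t + 10 > 7t, so |(-2t + 12)/(7t + 10) + 2/7| = 104/(7(7t + 10)) < 104/(7·7t) = (104/49)/t.
Thus |(-2t + 12)/(7t + 10) + 2/7| < ϵ whenever t > (104/49)/ϵ.
Take N = (104/49)/ϵ. If t > N then |(-2t + 12)/(7t + 10) + 2/7| < (104/49)/t < ϵ.

N = (104/49)/ϵ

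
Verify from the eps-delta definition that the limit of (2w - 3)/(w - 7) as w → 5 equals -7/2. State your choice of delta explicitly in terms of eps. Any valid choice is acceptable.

Let eps > 0 be given. We want delta > 0 with 0 < |w − 5| < delta ⇒ |(2w - 3)/(w - 7) + 7/2| < eps.
Combining over a common denominator, (2w - 3)/(w - 7) + 7/2 = [(2w - 3)·(-2) − 7·(w - 7)] / [(-2)·(w - 7)] = -11(w − 5) / ((-2)(w - 7)).
So |(2w - 3)/(w - 7) + 7/2| = 11|w − 5| / (2·|w − 7|).
Restrict delta ≤ 1. Then |w − 5| < 1 gives |w − 7| = |(w − 5) + (-2)| ≥ 2 − 1 = 1.
Hence |(2w - 3)/(w - 7) + 7/2| < 11|w − 5|/(2·1) = (11/2)|w − 5|, which is < eps once |w − 5| < (2/11)eps.
Take delta = min(1, (2/11)eps). Then 0 < |w − 5| < delta forces both bounds, so |(2w - 3)/(w - 7) + 7/2| < eps.

delta = min(1, (2/11)eps)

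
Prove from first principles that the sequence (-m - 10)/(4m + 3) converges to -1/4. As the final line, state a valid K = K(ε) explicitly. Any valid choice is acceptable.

K = (37/16)/ε

Suppose ε > 0. For m ≥ 1, |(-m - 10)/(4m + 3) + 1/4| = |-37|/(4(4m + 3)) = 37/(4(4m + 3)).
Since 4m + 3 ≥ 4m for m ≥ 1, this is ≤ 37/(4·4m) = (37/16)/m.
So |(-m - 10)/(4m + 3) + 1/4| < ε whenever m > (37/16)/ε.
Take K = (37/16)/ε. If m > K then |(-m - 10)/(4m + 3) + 1/4| ≤ (37/16)/m < ε.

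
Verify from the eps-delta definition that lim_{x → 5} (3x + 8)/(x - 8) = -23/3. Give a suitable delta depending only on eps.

delta = min(3/2, (9/64)eps)

Let eps > 0. We want delta > 0 with 0 < |x − 5| < delta ⇒ |(3x + 8)/(x - 8) + 23/3| < eps.
Combining over a common denominator, (3x + 8)/(x - 8) + 23/3 = [(3x + 8)·(-3) − 23·(x - 8)] / [(-3)·(x - 8)] = -32(x − 5) / ((-3)(x - 8)).
So |(3x + 8)/(x - 8) + 23/3| = 32|x − 5| / (3·|x − 8|).
Restrict delta ≤ 3/2. Then |x − 5| < 3/2 gives |x − 8| = |(x − 5) + (-3)| ≥ 3 − 3/2 = 3/2.
Hence |(3x + 8)/(x - 8) + 23/3| < 32|x − 5|/(3·(3/2)) = (64/9)|x − 5|, which is < eps once |x − 5| < (9/64)eps.
Take delta = min(3/2, (9/64)eps). Then 0 < |x − 5| < delta forces both bounds, so |(3x + 8)/(x - 8) + 23/3| < eps.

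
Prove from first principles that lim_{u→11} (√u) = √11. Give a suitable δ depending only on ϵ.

δ = min(11, √11·ϵ)

Let ϵ > 0 be given. We want δ > 0 such that 0 < |u − 11| < δ implies |√u − √11| < ϵ.
Multiplying by the conjugate, |√u − √11| = |u − 11|/(√u + √11).
Restrict δ ≤ 11 so that |u − 11| < 11 forces u > 0, and then √u + √11 > √11.
Hence |√u − √11| < |u − 11|/√11, which is < ϵ once |u − 11| < √11·ϵ.
Take δ = min(11, √11·ϵ). If 0 < |u − 11| < δ then u > 0 and |√u − √11| < |u − 11|/√11 < ϵ.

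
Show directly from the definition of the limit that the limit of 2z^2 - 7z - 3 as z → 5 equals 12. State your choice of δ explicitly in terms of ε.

Let ε > 0. We want δ > 0 such that 0 < |z − 5| < δ implies |(2z^2 - 7z - 3) − 12| < ε.
(2z^2 - 7z - 3) − 12 = 2z^2 - 7z - 15 = (z − 5)(2z + 3).
So |(2z^2 - 7z - 3) − 12| = |z − 5|·|2z + 3|.
Assume first that |z − 5| < 1, so |z| < 6. Then |2z + 3| ≤ 2·6 + 3 = 15.
Hence |(2z^2 - 7z - 3) − 12| ≤ 15|z − 5| < ε provided |z − 5| < ε/15.
Take δ = min(1, ε/15). Then 0 < |z − 5| < δ gives both |z − 5| < 1 and |z − 5| < ε/15, so |(2z^2 - 7z - 3) − 12| < ε.

δ = min(1, ε/15)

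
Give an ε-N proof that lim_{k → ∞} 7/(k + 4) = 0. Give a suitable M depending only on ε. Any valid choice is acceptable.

M = 7/ε

Fix ε > 0. For k ≥ 1, |7/(k + 4) − 0| = 7/(k + 4) ≤ 7/k.
We need 7/k < ε, i.e. k > 7/ε.
Take M = 7/ε. If k > M then |7/(k + 4)| ≤ 7/k < ε.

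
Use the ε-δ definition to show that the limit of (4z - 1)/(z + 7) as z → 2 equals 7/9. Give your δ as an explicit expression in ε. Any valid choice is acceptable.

δ = min(9/2, (81/58)ε)

Suppose ε > 0. We want δ > 0 with 0 < |z − 2| < δ ⇒ |(4z - 1)/(z + 7) − (7/9)| < ε.
Combining over a common denominator, (4z - 1)/(z + 7) − (7/9) = [(4z - 1)·9 − 7·(z + 7)] / [9·(z + 7)] = 29(z − 2) / (9(z + 7)).
So |(4z - 1)/(z + 7) − (7/9)| = 29|z − 2| / (9·|z + 7|).
Restrict δ ≤ 9/2. Then |z − 2| < 9/2 gives |z + 7| = |(z − 2) + 9| ≥ 9 − 9/2 = 9/2.
Hence |(4z - 1)/(z + 7) − (7/9)| < 29|z − 2|/(9·(9/2)) = (58/81)|z − 2|, which is < ε once |z − 2| < (81/58)ε.
Take δ = min(9/2, (81/58)ε). Then 0 < |z − 2| < δ forces both bounds, so |(4z - 1)/(z + 7) − (7/9)| < ε.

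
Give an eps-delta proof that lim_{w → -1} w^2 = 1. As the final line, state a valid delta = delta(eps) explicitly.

delta = min(1, eps/3)

Let eps > 0 be given. We seek delta > 0 with 0 < |w + 1| < delta ⇒ |w^2 − 1| < eps.
Factor: w^2 − 1 = (w + 1)(w - 1), so |w^2 − 1| = |w + 1|·|w - 1|.
Restrict delta ≤ 1. Then |w + 1| < 1 gives |w| < 2, so by the triangle inequality |w - 1| ≤ 2 + 1 = 3.
Hence |w^2 − 1| ≤ 3|w + 1|, which is < eps once |w + 1| < eps/3.
Take delta = min(1, eps/3). If 0 < |w + 1| < delta then both bounds hold and |w^2 − 1| ≤ 3|w + 1| < 3·(eps/3) = eps.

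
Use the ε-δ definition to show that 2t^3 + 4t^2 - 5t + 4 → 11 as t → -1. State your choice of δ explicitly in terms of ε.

Let ε > 0 be given. We want δ > 0 such that 0 < |t + 1| < δ implies |(2t^3 + 4t^2 - 5t + 4) − 11| < ε.
(2t^3 + 4t^2 - 5t + 4) − 11 = 2t^3 + 4t^2 - 5t - 7 = (t + 1)(2t^2 + 2t - 7).
So |(2t^3 + 4t^2 - 5t + 4) − 11| = |t + 1|·|2t^2 + 2t - 7|.
Require δ ≤ 1. Then |t + 1| < 1 gives |t| < 2, and by the triangle inequality |2t^2 + 2t - 7| ≤ 2·2^2 + 2·2 + 7 = 19.
Hence |(2t^3 + 4t^2 - 5t + 4) − 11| ≤ 19|t + 1| < ε provided |t + 1| < ε/19.
Take δ = min(1, ε/19). Then 0 < |t + 1| < δ gives both |t + 1| < 1 and |t + 1| < ε/19, so |(2t^3 + 4t^2 - 5t + 4) − 11| < ε.

δ = min(1, ε/19)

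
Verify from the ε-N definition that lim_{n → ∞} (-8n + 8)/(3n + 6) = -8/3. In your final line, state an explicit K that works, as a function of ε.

K = 8/ε

Let ε > 0. For n ≥ 1, |(-8n + 8)/(3n + 6) + 8/3| = |72|/(3(3n + 6)) = 72/(3(3n + 6)).
Since 3n + 6 ≥ 3n for n ≥ 1, this is ≤ 72/(3·3n) = 8/n.
So |(-8n + 8)/(3n + 6) + 8/3| < ε whenever n > 8/ε.
Take K = 8/ε. If n > K then |(-8n + 8)/(3n + 6) + 8/3| ≤ 8/n < ε.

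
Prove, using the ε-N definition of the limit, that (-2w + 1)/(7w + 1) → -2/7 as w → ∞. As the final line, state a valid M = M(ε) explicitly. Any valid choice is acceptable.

Let ε > 0 be given. We seek M > 0 such that w > M implies |(-2w + 1)/(7w + 1) + 2/7| < ε.
(-2w + 1)/(7w + 1) + 2/7 = (7(-2w + 1) − (-2)(7w + 1)) / (7(7w + 1)) = 9/(7(7w + 1)).
For w > 0 we have 7w + 1 > 7w, so |(-2w + 1)/(7w + 1) + 2/7| = 9/(7(7w + 1)) < 9/(7·7w) = (9/49)/w.
Thus |(-2w + 1)/(7w + 1) + 2/7| < ε whenever w > (9/49)/ε.
Take M = (9/49)/ε. If w > M then |(-2w + 1)/(7w + 1) + 2/7| < (9/49)/w < ε.

M = (9/49)/ε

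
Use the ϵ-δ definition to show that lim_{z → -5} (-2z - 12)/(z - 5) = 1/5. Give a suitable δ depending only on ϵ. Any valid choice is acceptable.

δ = min(5, (25/11)ϵ)

Let ϵ > 0 be given. We want δ > 0 with 0 < |z + 5| < δ ⇒ |(-2z - 12)/(z - 5) − (1/5)| < ϵ.
Combining over a common denominator, (-2z - 12)/(z - 5) − (1/5) = [(-2z - 12)·(-10) − (-2)·(z - 5)] / [(-10)·(z - 5)] = 22(z + 5) / ((-10)(z - 5)).
So |(-2z - 12)/(z - 5) − (1/5)| = 22|z + 5| / (10·|z − 5|).
Restrict δ ≤ 5. Then |z + 5| < 5 gives |z − 5| = |(z + 5) + (-10)| ≥ 10 − 5 = 5.
Hence |(-2z - 12)/(z - 5) − (1/5)| < 22|z + 5|/(10·5) = (11/25)|z + 5|, which is < ϵ once |z + 5| < (25/11)ϵ.
Take δ = min(5, (25/11)ϵ). Then 0 < |z + 5| < δ forces both bounds, so |(-2z - 12)/(z - 5) − (1/5)| < ϵ.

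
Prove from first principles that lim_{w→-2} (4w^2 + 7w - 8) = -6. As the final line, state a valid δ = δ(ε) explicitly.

δ = min(1, ε/13)

Fix ε > 0. We want δ > 0 such that 0 < |w + 2| < δ implies |(4w^2 + 7w - 8) + 6| < ε.
(4w^2 + 7w - 8) + 6 = 4w^2 + 7w - 2 = (w + 2)(4w - 1).
So |(4w^2 + 7w - 8) + 6| = |w + 2|·|4w - 1|.
Assume first that |w + 2| < 1, so |w| < 3. Then |4w - 1| ≤ 4·3 + 1 = 13.
Hence |(4w^2 + 7w - 8) + 6| ≤ 13|w + 2| < ε provided |w + 2| < ε/13.
Take δ = min(1, ε/13). Then 0 < |w + 2| < δ gives both |w + 2| < 1 and |w + 2| < ε/13, so |(4w^2 + 7w - 8) + 6| < ε.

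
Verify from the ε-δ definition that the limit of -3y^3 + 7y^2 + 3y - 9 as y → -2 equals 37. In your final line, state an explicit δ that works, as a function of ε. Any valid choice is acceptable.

Let ε > 0. We want δ > 0 such that 0 < |y + 2| < δ implies |(-3y^3 + 7y^2 + 3y - 9) − 37| < ε.
(-3y^3 + 7y^2 + 3y - 9) − 37 = -3y^3 + 7y^2 + 3y - 46 = (y + 2)(-3y^2 + 13y - 23).
So |(-3y^3 + 7y^2 + 3y - 9) − 37| = |y + 2|·|-3y^2 + 13y - 23|.
Require δ ≤ 1. Then |y + 2| < 1 gives |y| < 3, and by the triangle inequality |-3y^2 + 13y - 23| ≤ 3·3^2 + 13·3 + 23 = 89.
Hence |(-3y^3 + 7y^2 + 3y - 9) − 37| ≤ 89|y + 2| < ε provided |y + 2| < ε/89.
Choosing δ = min(1, ε/89) ensures both conditions, hence |(-3y^3 + 7y^2 + 3y - 9) − 37| < ε.

δ = min(1, ε/89)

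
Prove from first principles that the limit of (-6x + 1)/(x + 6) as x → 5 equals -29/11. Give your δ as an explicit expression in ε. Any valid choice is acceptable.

Let ε > 0 be given. We want δ > 0 with 0 < |x − 5| < δ ⇒ |(-6x + 1)/(x + 6) + 29/11| < ε.
Combining over a common denominator, (-6x + 1)/(x + 6) + 29/11 = [(-6x + 1)·11 − (-29)·(x + 6)] / [11·(x + 6)] = -37(x − 5) / (11(x + 6)).
So |(-6x + 1)/(x + 6) + 29/11| = 37|x − 5| / (11·|x + 6|).
Require δ ≤ 11/2, so |x + 6| ≥ |11| − |x − 5| > 11 − 11/2 = 11/2.
Hence |(-6x + 1)/(x + 6) + 29/11| < 37|x − 5|/(11·(11/2)) = (74/121)|x − 5|, which is < ε once |x − 5| < (121/74)ε.
Take δ = min(11/2, (121/74)ε). Then 0 < |x − 5| < δ forces both bounds, so |(-6x + 1)/(x + 6) + 29/11| < ε.

δ = min(11/2, (121/74)ε)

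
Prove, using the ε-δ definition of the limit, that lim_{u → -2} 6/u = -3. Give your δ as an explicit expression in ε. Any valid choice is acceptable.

δ = min(1, (1/3)ε)

Let ε > 0 be given. We seek δ > 0 such that 0 < |u + 2| < δ implies |6/u + 3| < ε.
|6/u + 3| = 6·|-2 − u|/(2·|u|) = 6|u + 2|/(2|u|).
Require δ ≤ 1 so that |u| > 2 − 1 = 1, hence 2|u| > 2.
Then |6/u + 3| < 6|u + 2|/2, which is < ε when |u + 2| < (1/3)ε.
Take δ = min(1, (1/3)ε). Then 0 < |u + 2| < δ gives both |u + 2| < 1 and |u + 2| < (1/3)ε, so |6/u + 3| < ε.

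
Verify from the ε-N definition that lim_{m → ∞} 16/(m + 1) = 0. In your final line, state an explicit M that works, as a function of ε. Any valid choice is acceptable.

Fix ε > 0. For m ≥ 1, |16/(m + 1) − 0| = 16/(m + 1) ≤ 16/m.
We need 16/m < ε, i.e. m > 16/ε.
Take M = 16/ε. If m > M then |16/(m + 1)| ≤ 16/m < ε.

M = 16/ε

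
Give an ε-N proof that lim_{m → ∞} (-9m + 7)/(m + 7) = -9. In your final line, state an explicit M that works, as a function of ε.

Let ε > 0. For m ≥ 1, |(-9m + 7)/(m + 7) + 9| = |70|/((m + 7)) = 70/((m + 7)).
Since m + 7 ≥ m for m ≥ 1, this is ≤ 70/(m) = 70/m.
So |(-9m + 7)/(m + 7) + 9| < ε whenever m > 70/ε.
Take M = 70/ε. If m > M then |(-9m + 7)/(m + 7) + 9| ≤ 70/m < ε.

M = 70/ε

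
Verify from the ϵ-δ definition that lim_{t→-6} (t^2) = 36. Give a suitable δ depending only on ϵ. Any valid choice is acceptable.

δ = min(1, ϵ/13)

Fix ϵ > 0. We seek δ > 0 with 0 < |t + 6| < δ ⇒ |t^2 − 36| < ϵ.
Factor: t^2 − 36 = (t + 6)(t - 6), so |t^2 − 36| = |t + 6|·|t - 6|.
Restrict δ ≤ 1. Then |t + 6| < 1 gives |t| < 7, so by the triangle inequality |t - 6| ≤ 7 + 6 = 13.
Hence |t^2 − 36| ≤ 13|t + 6|, which is < ϵ once |t + 6| < ϵ/13.
Take δ = min(1, ϵ/13). If 0 < |t + 6| < δ then both bounds hold and |t^2 − 36| ≤ 13|t + 6| < 13·(ϵ/13) = ϵ.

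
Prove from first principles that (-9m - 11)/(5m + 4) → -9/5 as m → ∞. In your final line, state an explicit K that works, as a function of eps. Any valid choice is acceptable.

K = (19/25)/eps

Let eps > 0. For m ≥ 1, |(-9m - 11)/(5m + 4) + 9/5| = |-19|/(5(5m + 4)) = 19/(5(5m + 4)).
Since 5m + 4 ≥ 5m for m ≥ 1, this is ≤ 19/(5·5m) = (19/25)/m.
So |(-9m - 11)/(5m + 4) + 9/5| < eps whenever m > (19/25)/eps.
Take K = (19/25)/eps. If m > K then |(-9m - 11)/(5m + 4) + 9/5| ≤ (19/25)/m < eps.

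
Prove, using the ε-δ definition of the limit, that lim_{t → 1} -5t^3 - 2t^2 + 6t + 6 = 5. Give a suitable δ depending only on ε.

δ = min(1, ε/35)

Fix ε > 0. We want δ > 0 such that 0 < |t − 1| < δ implies |(-5t^3 - 2t^2 + 6t + 6) − 5| < ε.
(-5t^3 - 2t^2 + 6t + 6) − 5 = -5t^3 - 2t^2 + 6t + 1 = (t − 1)(-5t^2 - 7t - 1).
So |(-5t^3 - 2t^2 + 6t + 6) − 5| = |t − 1|·|-5t^2 - 7t - 1|.
Assume first that |t − 1| < 1, so |t| < 2. Then |-5t^2 - 7t - 1| ≤ 5·2^2 + 7·2 + 1 = 35.
Hence |(-5t^3 - 2t^2 + 6t + 6) − 5| ≤ 35|t − 1| < ε provided |t − 1| < ε/35.
Take δ = min(1, ε/35). Then 0 < |t − 1| < δ gives both |t − 1| < 1 and |t − 1| < ε/35, so |(-5t^3 - 2t^2 + 6t + 6) − 5| < ε.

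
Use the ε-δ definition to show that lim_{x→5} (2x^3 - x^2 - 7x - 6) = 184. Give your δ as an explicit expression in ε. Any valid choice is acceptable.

Let ε > 0 be given. We want δ > 0 such that 0 < |x − 5| < δ implies |(2x^3 - x^2 - 7x - 6) − 184| < ε.
(2x^3 - x^2 - 7x - 6) − 184 = 2x^3 - x^2 - 7x - 190 = (x − 5)(2x^2 + 9x + 38).
So |(2x^3 - x^2 - 7x - 6) − 184| = |x − 5|·|2x^2 + 9x + 38|.
Assume first that |x − 5| < 1, so |x| < 6. Then |2x^2 + 9x + 38| ≤ 2·6^2 + 9·6 + 38 = 164.
Hence |(2x^3 - x^2 - 7x - 6) − 184| ≤ 164|x − 5| < ε provided |x − 5| < ε/164.
Choosing δ = min(1, ε/164) ensures both conditions, hence |(2x^3 - x^2 - 7x - 6) − 184| < ε.

δ = min(1, ε/164)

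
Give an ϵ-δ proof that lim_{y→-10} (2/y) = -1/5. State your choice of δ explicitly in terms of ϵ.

Fix ϵ > 0. We seek δ > 0 such that 0 < |y + 10| < δ implies |2/y + 1/5| < ϵ.
|2/y + 1/5| = 2·|-10 − y|/(10·|y|) = 2|y + 10|/(10|y|).
Restrict δ ≤ 5. Then |y + 10| < 5 gives |y| > 5, so 10|y| > 50.
Then |2/y + 1/5| < 2|y + 10|/50, which is < ϵ when |y + 10| < 25ϵ.
Take δ = min(5, 25ϵ). Then 0 < |y + 10| < δ gives both |y + 10| < 5 and |y + 10| < 25ϵ, so |2/y + 1/5| < ϵ.

δ = min(5, 25ϵ)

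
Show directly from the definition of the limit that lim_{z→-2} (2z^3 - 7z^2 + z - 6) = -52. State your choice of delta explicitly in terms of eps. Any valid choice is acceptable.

Fix eps > 0. We want delta > 0 such that 0 < |z + 2| < delta implies |(2z^3 - 7z^2 + z - 6) + 52| < eps.
(2z^3 - 7z^2 + z - 6) + 52 = 2z^3 - 7z^2 + z + 46 = (z + 2)(2z^2 - 11z + 23).
So |(2z^3 - 7z^2 + z - 6) + 52| = |z + 2|·|2z^2 - 11z + 23|.
Require delta ≤ 1. Then |z + 2| < 1 gives |z| < 3, and by the triangle inequality |2z^2 - 11z + 23| ≤ 2·3^2 + 11·3 + 23 = 74.
Hence |(2z^3 - 7z^2 + z - 6) + 52| ≤ 74|z + 2| < eps provided |z + 2| < eps/74.
Take delta = min(1, eps/74). Then 0 < |z + 2| < delta gives both |z + 2| < 1 and |z + 2| < eps/74, so |(2z^3 - 7z^2 + z - 6) + 52| < eps.

delta = min(1, eps/74)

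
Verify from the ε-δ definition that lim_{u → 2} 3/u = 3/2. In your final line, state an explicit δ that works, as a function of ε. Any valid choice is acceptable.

Fix ε > 0. We seek δ > 0 such that 0 < |u − 2| < δ implies |3/u − (3/2)| < ε.
|3/u − (3/2)| = 3·|2 − u|/(2·|u|) = 3|u − 2|/(2|u|).
Require δ ≤ 1 so that |u| > 2 − 1 = 1, hence 2|u| > 2.
Then |3/u − (3/2)| < 3|u − 2|/2, which is < ε when |u − 2| < (2/3)ε.
Take δ = min(1, (2/3)ε). Then 0 < |u − 2| < δ gives both |u − 2| < 1 and |u − 2| < (2/3)ε, so |3/u − (3/2)| < ε.

δ = min(1, (2/3)ε)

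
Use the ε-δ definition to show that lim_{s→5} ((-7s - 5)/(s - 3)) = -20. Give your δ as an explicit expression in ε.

Fix ε > 0. We want δ > 0 with 0 < |s − 5| < δ ⇒ |(-7s - 5)/(s - 3) + 20| < ε.
Combining over a common denominator, (-7s - 5)/(s - 3) + 20 = [(-7s - 5)·2 − (-40)·(s - 3)] / [2·(s - 3)] = 26(s − 5) / (2(s - 3)).
So |(-7s - 5)/(s - 3) + 20| = 26|s − 5| / (2·|s − 3|).
Restrict δ ≤ 1. Then |s − 5| < 1 gives |s − 3| = |(s − 5) + 2| ≥ 2 − 1 = 1.
Hence |(-7s - 5)/(s - 3) + 20| < 26|s − 5|/(2·1) = 13|s − 5|, which is < ε once |s − 5| < (1/13)ε.
Take δ = min(1, (1/13)ε). Then 0 < |s − 5| < δ forces both bounds, so |(-7s - 5)/(s - 3) + 20| < ε.

δ = min(1, (1/13)ε)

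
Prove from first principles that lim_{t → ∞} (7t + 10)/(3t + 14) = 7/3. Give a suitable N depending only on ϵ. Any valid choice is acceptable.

N = (68/9)/ϵ

Let ϵ > 0 be given. We seek N > 0 such that t > N implies |(7t + 10)/(3t + 14) − (7/3)| < ϵ.
(7t + 10)/(3t + 14) − (7/3) = (3(7t + 10) − 7(3t + 14)) / (3(3t + 14)) = -68/(3(3t + 14)).
For t > 0 we have 3t + 14 > 3t, so |(7t + 10)/(3t + 14) − (7/3)| = 68/(3(3t + 14)) < 68/(3·3t) = (68/9)/t.
Thus |(7t + 10)/(3t + 14) − (7/3)| < ϵ whenever t > (68/9)/ϵ.
Take N = (68/9)/ϵ. If t > N then |(7t + 10)/(3t + 14) − (7/3)| < (68/9)/t < ϵ.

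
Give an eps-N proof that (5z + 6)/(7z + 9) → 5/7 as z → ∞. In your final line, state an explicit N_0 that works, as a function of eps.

N_0 = (3/49)/eps

Suppose eps > 0. We seek N_0 > 0 such that z > N_0 implies |(5z + 6)/(7z + 9) − (5/7)| < eps.
(5z + 6)/(7z + 9) − (5/7) = (7(5z + 6) − 5(7z + 9)) / (7(7z + 9)) = -3/(7(7z + 9)).
For z > 0 we have 7z + 9 > 7z, so |(5z + 6)/(7z + 9) − (5/7)| = 3/(7(7z + 9)) < 3/(7·7z) = (3/49)/z.
Thus |(5z + 6)/(7z + 9) − (5/7)| < eps whenever z > (3/49)/eps.
Take N_0 = (3/49)/eps. If z > N_0 then |(5z + 6)/(7z + 9) − (5/7)| < (3/49)/z < eps.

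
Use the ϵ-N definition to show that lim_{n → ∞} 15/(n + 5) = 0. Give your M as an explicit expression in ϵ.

M = 15/ϵ

Fix ϵ > 0. For n ≥ 1, |15/(n + 5) − 0| = 15/(n + 5) ≤ 15/n.
We need 15/n < ϵ, i.e. n > 15/ϵ.
Take M = 15/ϵ. If n > M then |15/(n + 5)| ≤ 15/n < ϵ.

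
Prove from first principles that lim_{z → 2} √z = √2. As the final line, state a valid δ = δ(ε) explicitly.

Let ε > 0. We want δ > 0 such that 0 < |z − 2| < δ implies |√z − √2| < ε.
Rationalise: √z − √2 = (z − 2)/(√z + √2), so |√z − √2| = |z − 2|/(√z + √2).
Restrict δ ≤ 2 so that |z − 2| < 2 forces z > 0, and then √z + √2 > √2.
Hence |√z − √2| < |z − 2|/√2, which is < ε once |z − 2| < √2·ε.
Take δ = min(2, √2·ε). If 0 < |z − 2| < δ then z > 0 and |√z − √2| < |z − 2|/√2 < ε.

δ = min(2, √2·ε)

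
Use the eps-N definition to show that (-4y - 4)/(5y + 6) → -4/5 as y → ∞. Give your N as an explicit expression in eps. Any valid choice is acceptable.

Fix eps > 0. We seek N > 0 such that y > N implies |(-4y - 4)/(5y + 6) + 4/5| < eps.
(-4y - 4)/(5y + 6) + 4/5 = (5(-4y - 4) − (-4)(5y + 6)) / (5(5y + 6)) = 4/(5(5y + 6)).
For y > 0 we have 5y + 6 > 5y, so |(-4y - 4)/(5y + 6) + 4/5| = 4/(5(5y + 6)) < 4/(5·5y) = (4/25)/y.
Thus |(-4y - 4)/(5y + 6) + 4/5| < eps whenever y > (4/25)/eps.
Take N = (4/25)/eps. If y > N then |(-4y - 4)/(5y + 6) + 4/5| < (4/25)/y < eps.

N = (4/25)/eps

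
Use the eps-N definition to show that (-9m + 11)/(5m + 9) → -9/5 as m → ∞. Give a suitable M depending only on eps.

M = (136/25)/eps

Suppose eps > 0. For m ≥ 1, |(-9m + 11)/(5m + 9) + 9/5| = |136|/(5(5m + 9)) = 136/(5(5m + 9)).
Since 5m + 9 ≥ 5m for m ≥ 1, this is ≤ 136/(5·5m) = (136/25)/m.
So |(-9m + 11)/(5m + 9) + 9/5| < eps whenever m > (136/25)/eps.
Take M = (136/25)/eps. If m > M then |(-9m + 11)/(5m + 9) + 9/5| ≤ (136/25)/m < eps.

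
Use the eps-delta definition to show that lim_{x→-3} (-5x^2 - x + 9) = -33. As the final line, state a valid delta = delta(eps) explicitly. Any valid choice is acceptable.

Fix eps > 0. We want delta > 0 such that 0 < |x + 3| < delta implies |(-5x^2 - x + 9) + 33| < eps.
(-5x^2 - x + 9) + 33 = -5x^2 - x + 42 = (x + 3)(-5x + 14).
So |(-5x^2 - x + 9) + 33| = |x + 3|·|-5x + 14|.
Assume first that |x + 3| < 2, so |x| < 5. Then |-5x + 14| ≤ 5·5 + 14 = 39.
Hence |(-5x^2 - x + 9) + 33| ≤ 39|x + 3| < eps provided |x + 3| < eps/39.
Choosing delta = min(2, eps/39) ensures both conditions, hence |(-5x^2 - x + 9) + 33| < eps.

delta = min(2, eps/39)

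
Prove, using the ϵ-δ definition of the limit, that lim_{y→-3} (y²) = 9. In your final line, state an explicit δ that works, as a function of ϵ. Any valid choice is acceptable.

δ = min(1, ϵ/7)

Fix ϵ > 0. We seek δ > 0 with 0 < |y + 3| < δ ⇒ |y² − 9| < ϵ.
Factor: y² − 9 = (y + 3)(y - 3), so |y² − 9| = |y + 3|·|y - 3|.
Restrict δ ≤ 1. Then |y + 3| < 1 gives |y| < 4, so by the triangle inequality |y - 3| ≤ 4 + 3 = 7.
Hence |y² − 9| ≤ 7|y + 3|, which is < ϵ once |y + 3| < ϵ/7.
Take δ = min(1, ϵ/7). If 0 < |y + 3| < δ then both bounds hold and |y² − 9| ≤ 7|y + 3| < 7·(ϵ/7) = ϵ.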